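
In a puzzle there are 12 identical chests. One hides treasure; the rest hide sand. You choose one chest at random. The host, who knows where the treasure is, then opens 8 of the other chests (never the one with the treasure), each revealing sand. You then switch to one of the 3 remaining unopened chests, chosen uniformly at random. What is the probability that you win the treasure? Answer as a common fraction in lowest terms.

11/36

Your original chest holds the treasure with probability 1/12, so the other 11 collectively hold it with probability 11/12.
The host can always find 8 empty chests to open, so the reveals don't change that 11/12; it is now spread over the 3 remaining unopened chests.
P(win by switching) = (11/12) · (1/3) = 11/36.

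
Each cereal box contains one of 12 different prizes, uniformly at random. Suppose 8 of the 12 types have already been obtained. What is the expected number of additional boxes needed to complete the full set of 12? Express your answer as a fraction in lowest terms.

25

Starting from 8 distinct types, each trial gives a new one with probability (12−i)/12 when i types are held, so the wait for the next new type is 12/(12−i).
E = 12/4 + 12/3 + 12/2 + 12/1 = 25.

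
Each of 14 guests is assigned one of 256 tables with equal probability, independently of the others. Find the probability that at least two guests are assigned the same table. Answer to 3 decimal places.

0.304

It's easier to compute the probability that all 14 are distinct.
P(all distinct) = 256/256 · 255/256 · ··· · 243/256 ≈ 0.696.
So the probability of at least one match is 1 − 0.696 = 0.304.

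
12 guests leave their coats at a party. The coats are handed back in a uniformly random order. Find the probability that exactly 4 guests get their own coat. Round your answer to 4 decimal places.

Choose which 4 of the 12 are fixed: C(12,4) = 495 ways.
The remaining 8 must have no fixed point: D(8) = 14833.
P = 495·14833/479001600 = 2119/138240 ≈ 0.0153.

0.0153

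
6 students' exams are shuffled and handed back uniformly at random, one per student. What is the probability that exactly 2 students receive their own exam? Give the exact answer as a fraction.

3/16

Choose which 2 of the 6 are fixed: C(6,2) = 15 ways.
The remaining 4 must have no fixed point: D(4) = 9.
P = 15·9/720 = 3/16.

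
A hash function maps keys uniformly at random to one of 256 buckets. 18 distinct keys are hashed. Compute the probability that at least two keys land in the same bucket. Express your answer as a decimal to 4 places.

0.4576

It's easier to compute the probability that all 18 are distinct.
P(all distinct) = 256/256 · 255/256 · ··· · 239/256 ≈ 0.5424.
So the probability of at least one match is 1 − 0.5424 = 0.4576.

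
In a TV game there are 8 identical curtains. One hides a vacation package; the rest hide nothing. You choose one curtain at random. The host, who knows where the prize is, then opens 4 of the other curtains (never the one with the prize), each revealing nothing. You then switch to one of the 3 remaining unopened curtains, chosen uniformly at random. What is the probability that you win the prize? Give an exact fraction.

7/24

Your original curtain holds the prize with probability 1/8, so the other 7 collectively hold it with probability 7/8.
The host can always find 4 empty curtains to open, so the reveals don't change that 7/8; it is now spread over the 3 remaining unopened curtains.
P(win by switching) = (7/8) · (1/3) = 7/24.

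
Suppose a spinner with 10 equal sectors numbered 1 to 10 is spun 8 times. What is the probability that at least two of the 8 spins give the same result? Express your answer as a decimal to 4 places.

0.9819

P(all 8 different) = 10/10 · 9/10 · ··· · 3/10 ≈ 0.0181.
P(at least two equal) = 1 − 0.0181 = 0.9819.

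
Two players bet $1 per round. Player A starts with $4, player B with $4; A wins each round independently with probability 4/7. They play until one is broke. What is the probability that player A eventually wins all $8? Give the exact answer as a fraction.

Let r = q/p = (3/7)/(4/7) = 3/4. The recurrence P(i) = p·P(i+1) + q·P(i−1) with P(0)=0, P(8)=1 gives P(i) = (1 − r^i)/(1 − r^8).
P(4) = (1 − (3/4)^4) / (1 − (3/4)^8) = 256/337.

256/337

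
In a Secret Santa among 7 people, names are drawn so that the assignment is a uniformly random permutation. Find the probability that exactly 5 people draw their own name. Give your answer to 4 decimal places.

Choose which 5 of the 7 are fixed: C(7,5) = 21 ways.
The remaining 2 must have no fixed point: D(2) = 1.
P = 21·1/5040 = 1/240 ≈ 0.0042.

0.0042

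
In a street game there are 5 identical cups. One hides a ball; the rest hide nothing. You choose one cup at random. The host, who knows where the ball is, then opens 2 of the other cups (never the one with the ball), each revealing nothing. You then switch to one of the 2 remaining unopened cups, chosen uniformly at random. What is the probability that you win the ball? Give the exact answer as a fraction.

Your original cup holds the ball with probability 1/5, so the other 4 collectively hold it with probability 4/5.
The host can always find 2 empty cups to open, so the reveals don't change that 4/5; it is now spread over the 2 remaining unopened cups.
P(win by switching) = (4/5) · (1/2) = 2/5.

2/5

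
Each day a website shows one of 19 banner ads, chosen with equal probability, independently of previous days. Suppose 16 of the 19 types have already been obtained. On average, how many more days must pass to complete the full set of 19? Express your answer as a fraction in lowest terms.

Starting from 16 distinct types, each trial gives a new one with probability (19−i)/19 when i types are held, so the wait for the next new type is 19/(19−i).
E = 19/3 + 19/2 + 19/1 = 209/6.

209/6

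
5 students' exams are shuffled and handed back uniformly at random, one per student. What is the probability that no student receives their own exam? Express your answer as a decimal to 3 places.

This is the derangement probability: permutations of 5 with no fixed point.
D(5) = 5! · (1 − 1/1! + 1/2! − ··· + (−1)^5/5!) = 44.
P = 44/120 = 11/30 ≈ 0.367.

0.367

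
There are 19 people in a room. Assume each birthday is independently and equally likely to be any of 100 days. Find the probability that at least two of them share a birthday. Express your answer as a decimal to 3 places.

0.839

It's easier to compute the probability that all 19 are distinct.
P(all distinct) = 100/100 · 99/100 · ··· · 82/100 ≈ 0.161.
So the probability of at least one match is 1 − 0.161 = 0.839.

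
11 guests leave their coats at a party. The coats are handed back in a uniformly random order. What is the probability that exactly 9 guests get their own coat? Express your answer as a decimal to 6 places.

Choose which 9 of the 11 are fixed: C(11,9) = 55 ways.
The remaining 2 must have no fixed point: D(2) = 1.
P = 55·1/39916800 = 1/725760 ≈ 0.000001.

0.000001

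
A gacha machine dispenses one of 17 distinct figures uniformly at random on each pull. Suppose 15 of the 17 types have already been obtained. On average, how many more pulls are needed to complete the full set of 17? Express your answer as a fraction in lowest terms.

51/2

Starting from 15 distinct types, each trial gives a new one with probability (17−i)/17 when i types are held, so the wait for the next new type is 17/(17−i).
E = 17/2 + 17/1 = 51/2.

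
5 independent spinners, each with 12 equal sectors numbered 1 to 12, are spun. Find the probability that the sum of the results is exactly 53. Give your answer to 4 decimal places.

There are 12^5 = 248832 equally likely outcomes.
The number of ordered 5-tuples from {1,…,12} summing to 53 is 330.
P(sum = 53) = 330/248832 = 55/41472 ≈ 0.0013.

0.0013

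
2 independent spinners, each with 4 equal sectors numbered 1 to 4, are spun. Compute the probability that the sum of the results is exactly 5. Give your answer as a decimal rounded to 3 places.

There are 4^2 = 16 equally likely outcomes.
The number of ordered 2-tuples from {1,…,4} summing to 5 is 4.
P(sum = 5) = 4/16 = 1/4 ≈ 0.250.

0.250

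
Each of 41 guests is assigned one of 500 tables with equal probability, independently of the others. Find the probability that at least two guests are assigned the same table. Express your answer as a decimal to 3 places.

It's easier to compute the probability that all 41 are distinct.
P(all distinct) = 500/500 · 499/500 · ··· · 460/500 ≈ 0.185.
So the probability of at least one match is 1 − 0.185 = 0.815.

0.815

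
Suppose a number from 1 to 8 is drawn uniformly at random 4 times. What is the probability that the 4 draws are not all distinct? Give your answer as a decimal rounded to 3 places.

0.590

P(all 4 different) = 8/8 · 7/8 · ··· · 5/8 ≈ 0.410.
P(at least two equal) = 1 − 0.410 = 0.590.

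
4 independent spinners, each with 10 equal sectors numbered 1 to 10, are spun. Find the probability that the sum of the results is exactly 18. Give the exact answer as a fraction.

There are 10^4 = 10000 equally likely outcomes.
The number of ordered 4-tuples from {1,…,10} summing to 18 is 540.
P(sum = 18) = 540/10000 = 27/500.

27/500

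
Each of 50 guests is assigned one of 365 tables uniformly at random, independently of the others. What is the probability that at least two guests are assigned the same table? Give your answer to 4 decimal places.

It's easier to compute the probability that all 50 are distinct.
P(all distinct) = 365/365 · 364/365 · ··· · 316/365 ≈ 0.0296.
So the probability of at least one match is 1 − 0.0296 = 0.9704.

0.9704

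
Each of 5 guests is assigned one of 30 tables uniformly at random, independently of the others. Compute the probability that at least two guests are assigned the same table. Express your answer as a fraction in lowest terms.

1111/3750

It's easier to compute the probability that all 5 are distinct.
P(all distinct) = 30/30 · 29/30 · ··· · 26/30 = 2639/3750.
So the probability of at least one match is 1 − 2639/3750 = 1111/3750.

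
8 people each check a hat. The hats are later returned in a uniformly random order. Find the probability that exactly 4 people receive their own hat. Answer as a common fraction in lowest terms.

1/64

Choose which 4 of the 8 are fixed: C(8,4) = 70 ways.
The remaining 4 must have no fixed point: D(4) = 9.
P = 70·9/40320 = 1/64.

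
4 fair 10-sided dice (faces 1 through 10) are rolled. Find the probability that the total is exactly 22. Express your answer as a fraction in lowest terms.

There are 10^4 = 10000 equally likely outcomes.
The number of ordered 4-tuples from {1,…,10} summing to 22 is 670.
P(sum = 22) = 670/10000 = 67/1000.

67/1000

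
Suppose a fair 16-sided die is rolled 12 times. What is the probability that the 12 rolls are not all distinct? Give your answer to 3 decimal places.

P(all 12 different) = 16/16 · 15/16 · ··· · 5/16 ≈ 0.003.
P(at least two equal) = 1 − 0.003 = 0.997.

0.997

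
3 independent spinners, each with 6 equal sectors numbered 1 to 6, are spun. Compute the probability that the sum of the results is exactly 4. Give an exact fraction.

1/72

There are 6^3 = 216 equally likely outcomes.
The number of ordered 3-tuples from {1,…,6} summing to 4 is 3.
P(sum = 4) = 3/216 = 1/72.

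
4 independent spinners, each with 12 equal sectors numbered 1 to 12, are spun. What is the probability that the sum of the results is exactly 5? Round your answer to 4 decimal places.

0.0002

There are 12^4 = 20736 equally likely outcomes.
The number of ordered 4-tuples from {1,…,12} summing to 5 is 4.
P(sum = 5) = 4/20736 = 1/5184 ≈ 0.0002.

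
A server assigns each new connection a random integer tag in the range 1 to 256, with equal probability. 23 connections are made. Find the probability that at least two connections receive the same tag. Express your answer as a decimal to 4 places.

It's easier to compute the probability that all 23 are distinct.
P(all distinct) = 256/256 · 255/256 · ··· · 234/256 ≈ 0.3611.
So the probability of at least one match is 1 − 0.3611 = 0.6389.

0.6389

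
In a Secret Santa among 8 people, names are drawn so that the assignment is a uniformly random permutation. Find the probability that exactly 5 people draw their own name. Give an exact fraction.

Choose which 5 of the 8 are fixed: C(8,5) = 56 ways.
The remaining 3 must have no fixed point: D(3) = 2.
P = 56·2/40320 = 1/360.

1/360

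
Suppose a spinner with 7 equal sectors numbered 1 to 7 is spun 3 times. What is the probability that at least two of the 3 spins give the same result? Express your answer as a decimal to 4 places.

P(all 3 different) = 7/7 · 6/7 · ··· · 5/7 ≈ 0.6122.
P(at least two equal) = 1 − 0.6122 = 0.3878.

0.3878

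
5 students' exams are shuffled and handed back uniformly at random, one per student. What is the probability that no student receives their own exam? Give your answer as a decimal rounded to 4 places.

This is the derangement probability: permutations of 5 with no fixed point.
D(5) = 5! · (1 − 1/1! + 1/2! − ··· + (−1)^5/5!) = 44.
P = 44/120 = 11/30 ≈ 0.3667.

0.3667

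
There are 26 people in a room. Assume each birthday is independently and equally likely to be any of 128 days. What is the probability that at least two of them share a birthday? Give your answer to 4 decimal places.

0.9346

It's easier to compute the probability that all 26 are distinct.
P(all distinct) = 128/128 · 127/128 · ··· · 103/128 ≈ 0.0654.
So the probability of at least one match is 1 − 0.0654 = 0.9346.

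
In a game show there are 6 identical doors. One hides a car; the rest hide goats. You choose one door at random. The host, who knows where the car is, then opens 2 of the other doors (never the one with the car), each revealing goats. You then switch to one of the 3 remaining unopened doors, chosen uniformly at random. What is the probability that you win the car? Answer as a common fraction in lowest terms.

Your original door holds the car with probability 1/6, so the other 5 collectively hold it with probability 5/6.
The host can always find 2 empty doors to open, so the reveals don't change that 5/6; it is now spread over the 3 remaining unopened doors.
P(win by switching) = (5/6) · (1/3) = 5/18.

5/18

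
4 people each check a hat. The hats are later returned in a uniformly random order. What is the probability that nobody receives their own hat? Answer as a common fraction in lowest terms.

This is the derangement probability: permutations of 4 with no fixed point.
D(4) = 4! · (1 − 1/1! + 1/2! − ··· + (−1)^4/4!) = 9.
P = 9/24 = 3/8.

3/8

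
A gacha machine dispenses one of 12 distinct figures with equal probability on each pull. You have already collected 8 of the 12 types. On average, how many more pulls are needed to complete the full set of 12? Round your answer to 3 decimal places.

Starting from 8 distinct types, each trial gives a new one with probability (12−i)/12 when i types are held, so the wait for the next new type is 12/(12−i).
E = 12/4 + 12/3 + 12/2 + 12/1 = 25 ≈ 25.000.

25.000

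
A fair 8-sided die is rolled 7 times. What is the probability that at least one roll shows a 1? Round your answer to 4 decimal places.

0.6073

P(no roll shows a 1) = (7/8)^7 ≈ 0.3927.
P(at least one) = 1 − 0.3927 = 0.6073.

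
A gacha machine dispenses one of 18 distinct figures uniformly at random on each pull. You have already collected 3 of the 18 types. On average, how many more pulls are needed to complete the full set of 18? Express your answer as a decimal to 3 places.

59.728

Starting from 3 distinct types, each trial gives a new one with probability (18−i)/18 when i types are held, so the wait for the next new type is 18/(18−i).
E = 18/15 + 18/14 + 18/13 + 18/12 + 18/11 + 18/10 + 18/9 + 18/8 + 18/7 + 18/6 + 18/5 + 18/4 + 18/3 + 18/2 + 18/1 = 1195757/20020 ≈ 59.728.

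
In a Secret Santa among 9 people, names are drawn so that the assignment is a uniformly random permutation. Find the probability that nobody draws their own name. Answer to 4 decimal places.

This is the derangement probability: permutations of 9 with no fixed point.
D(9) = 9! · (1 − 1/1! + 1/2! − ··· + (−1)^9/9!) = 133496.
P = 133496/362880 = 16687/45360 ≈ 0.3679.

0.3679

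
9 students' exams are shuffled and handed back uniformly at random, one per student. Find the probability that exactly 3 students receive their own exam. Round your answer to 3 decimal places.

0.061

Choose which 3 of the 9 are fixed: C(9,3) = 84 ways.
The remaining 6 must have no fixed point: D(6) = 265.
P = 84·265/362880 = 53/864 ≈ 0.061.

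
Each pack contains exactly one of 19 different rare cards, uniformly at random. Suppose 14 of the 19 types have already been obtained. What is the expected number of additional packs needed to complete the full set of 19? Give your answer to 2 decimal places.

43.38

Starting from 14 distinct types, each trial gives a new one with probability (19−i)/19 when i types are held, so the wait for the next new type is 19/(19−i).
E = 19/5 + 19/4 + 19/3 + 19/2 + 19/1 = 2603/60 ≈ 43.38.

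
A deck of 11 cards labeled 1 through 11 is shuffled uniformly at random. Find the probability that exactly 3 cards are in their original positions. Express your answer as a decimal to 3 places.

0.061

Choose which 3 of the 11 are fixed: C(11,3) = 165 ways.
The remaining 8 must have no fixed point: D(8) = 14833.
P = 165·14833/39916800 = 2119/34560 ≈ 0.061.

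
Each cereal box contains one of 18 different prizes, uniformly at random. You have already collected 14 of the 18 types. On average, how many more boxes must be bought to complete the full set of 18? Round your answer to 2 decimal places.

Starting from 14 distinct types, each trial gives a new one with probability (18−i)/18 when i types are held, so the wait for the next new type is 18/(18−i).
E = 18/4 + 18/3 + 18/2 + 18/1 = 75/2 ≈ 37.50.

37.50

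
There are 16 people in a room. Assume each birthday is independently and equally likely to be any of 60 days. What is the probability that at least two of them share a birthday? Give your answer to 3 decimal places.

0.889

It's easier to compute the probability that all 16 are distinct.
P(all distinct) = 60/60 · 59/60 · ··· · 45/60 ≈ 0.111.
So the probability of at least one match is 1 − 0.111 = 0.889.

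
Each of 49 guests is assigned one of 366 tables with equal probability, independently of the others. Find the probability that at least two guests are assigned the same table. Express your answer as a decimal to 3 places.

It's easier to compute the probability that all 49 are distinct.
P(all distinct) = 366/366 · 365/366 · ··· · 318/366 ≈ 0.035.
So the probability of at least one match is 1 − 0.035 = 0.965.

0.965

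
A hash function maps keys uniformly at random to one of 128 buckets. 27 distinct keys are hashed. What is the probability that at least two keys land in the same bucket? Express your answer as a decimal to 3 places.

It's easier to compute the probability that all 27 are distinct.
P(all distinct) = 128/128 · 127/128 · ··· · 102/128 ≈ 0.052.
So the probability of at least one match is 1 − 0.052 = 0.948.

0.948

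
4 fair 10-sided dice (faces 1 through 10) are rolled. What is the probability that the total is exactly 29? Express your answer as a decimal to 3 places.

There are 10^4 = 10000 equally likely outcomes.
The number of ordered 4-tuples from {1,…,10} summing to 29 is 348.
P(sum = 29) = 348/10000 = 87/2500 ≈ 0.035.

0.035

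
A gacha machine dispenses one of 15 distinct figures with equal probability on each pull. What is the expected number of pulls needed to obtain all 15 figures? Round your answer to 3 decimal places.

49.773

After i distinct types are collected, each trial gives a new one with probability (15−i)/15, so the expected wait for the next new type is 15/(15−i).
E = 15/15 + 15/14 + 15/13 + 15/12 + 15/11 + 15/10 + 15/9 + 15/8 + 15/7 + 15/6 + 15/5 + 15/4 + 15/3 + 15/2 + 15/1 = 1195757/24024 ≈ 49.773.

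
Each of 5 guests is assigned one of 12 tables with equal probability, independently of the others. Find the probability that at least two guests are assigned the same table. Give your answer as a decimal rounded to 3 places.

It's easier to compute the probability that all 5 are distinct.
P(all distinct) = 12/12 · 11/12 · ··· · 8/12 ≈ 0.382.
So the probability of at least one match is 1 − 0.382 = 0.618.

0.618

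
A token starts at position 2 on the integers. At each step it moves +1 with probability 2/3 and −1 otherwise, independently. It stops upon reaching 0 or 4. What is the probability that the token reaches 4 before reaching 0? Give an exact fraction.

4/5

Let r = q/p = (1/3)/(2/3) = 1/2. The recurrence P(i) = p·P(i+1) + q·P(i−1) with P(0)=0, P(4)=1 gives P(i) = (1 − r^i)/(1 − r^4).
P(2) = (1 − (1/2)^2) / (1 − (1/2)^4) = 4/5.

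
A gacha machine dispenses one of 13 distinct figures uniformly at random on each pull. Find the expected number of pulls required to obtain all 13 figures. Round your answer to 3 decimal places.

41.342

After i distinct types are collected, each trial gives a new one with probability (13−i)/13, so the expected wait for the next new type is 13/(13−i).
E = 13/13 + 13/12 + 13/11 + 13/10 + 13/9 + 13/8 + 13/7 + 13/6 + 13/5 + 13/4 + 13/3 + 13/2 + 13/1 = 1145993/27720 ≈ 41.342.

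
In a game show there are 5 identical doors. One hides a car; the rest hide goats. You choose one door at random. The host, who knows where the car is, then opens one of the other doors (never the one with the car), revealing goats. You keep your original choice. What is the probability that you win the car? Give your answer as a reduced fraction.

The host can always open an empty door regardless of your choice, so this gives no information about your original door.
P(win by staying) = 1/5.

1/5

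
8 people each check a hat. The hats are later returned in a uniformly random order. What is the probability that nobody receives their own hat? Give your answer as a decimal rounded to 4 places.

This is the derangement probability: permutations of 8 with no fixed point.
D(8) = 8! · (1 − 1/1! + 1/2! − ··· + (−1)^8/8!) = 14833.
P = 14833/40320 = 2119/5760 ≈ 0.3679.

0.3679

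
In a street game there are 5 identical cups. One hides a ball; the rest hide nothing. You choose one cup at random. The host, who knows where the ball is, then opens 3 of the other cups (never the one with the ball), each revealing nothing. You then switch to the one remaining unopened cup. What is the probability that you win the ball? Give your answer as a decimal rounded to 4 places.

Your original cup holds the ball with probability 1/5, so the other 4 collectively hold it with probability 4/5.
The host can always find 3 empty cups to open, so the reveals don't change that 4/5; it is now spread over the 1 remaining unopened cup.
P(win by switching) = (4/5) · (1/1) = 4/5 ≈ 0.8000.

0.8000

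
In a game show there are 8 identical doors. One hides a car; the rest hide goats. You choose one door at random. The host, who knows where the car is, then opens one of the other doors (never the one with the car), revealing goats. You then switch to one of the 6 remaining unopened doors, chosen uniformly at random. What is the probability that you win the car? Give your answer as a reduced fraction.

Your original door holds the car with probability 1/8, so the other 7 collectively hold it with probability 7/8.
The host can always find an empty door to open, so this doesn't change that 7/8; it is now spread over the 6 remaining unopened doors.
P(win by switching) = (7/8) · (1/6) = 7/48.

7/48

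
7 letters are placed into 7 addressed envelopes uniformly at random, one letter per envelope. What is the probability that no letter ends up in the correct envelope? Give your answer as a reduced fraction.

103/280

This is the derangement probability: permutations of 7 with no fixed point.
D(7) = 7! · (1 − 1/1! + 1/2! − ··· + (−1)^7/7!) = 1854.
P = 1854/5040 = 103/280.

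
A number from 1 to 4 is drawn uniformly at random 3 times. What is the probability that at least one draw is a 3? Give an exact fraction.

37/64

P(no draw is a 3) = (3/4)^3 = 27/64.
P(at least one) = 1 − 27/64 = 37/64.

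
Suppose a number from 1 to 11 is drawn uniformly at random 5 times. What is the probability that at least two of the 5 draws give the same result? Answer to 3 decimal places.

0.656

P(all 5 different) = 11/11 · 10/11 · ··· · 7/11 ≈ 0.344.
P(at least two equal) = 1 − 0.344 = 0.656.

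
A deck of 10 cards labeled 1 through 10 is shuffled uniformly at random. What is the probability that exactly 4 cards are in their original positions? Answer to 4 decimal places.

Choose which 4 of the 10 are fixed: C(10,4) = 210 ways.
The remaining 6 must have no fixed point: D(6) = 265.
P = 210·265/3628800 = 53/3456 ≈ 0.0153.

0.0153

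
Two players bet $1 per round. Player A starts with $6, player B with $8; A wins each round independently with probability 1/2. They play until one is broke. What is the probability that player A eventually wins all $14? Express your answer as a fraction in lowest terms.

With a fair step, P(i) = ½P(i−1) + ½P(i+1) with P(0)=0, P(14)=1 has the linear solution P(i) = i/14.
P(6) = 6/14 = 3/7.

3/7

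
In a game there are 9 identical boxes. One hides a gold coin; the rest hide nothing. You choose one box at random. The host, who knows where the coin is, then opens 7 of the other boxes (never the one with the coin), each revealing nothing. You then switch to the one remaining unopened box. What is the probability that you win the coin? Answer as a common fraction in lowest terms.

Your original box holds the coin with probability 1/9, so the other 8 collectively hold it with probability 8/9.
The host can always find 7 empty boxes to open, so the reveals don't change that 8/9; it is now spread over the 1 remaining unopened box.
P(win by switching) = (8/9) · (1/1) = 8/9.

8/9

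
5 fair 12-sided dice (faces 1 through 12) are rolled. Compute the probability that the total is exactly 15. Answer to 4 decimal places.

There are 12^5 = 248832 equally likely outcomes.
The number of ordered 5-tuples from {1,…,12} summing to 15 is 1001.
P(sum = 15) = 1001/248832 ≈ 0.0040.

0.0040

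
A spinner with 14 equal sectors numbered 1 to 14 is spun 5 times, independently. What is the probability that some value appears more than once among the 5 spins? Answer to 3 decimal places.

0.553

P(all 5 different) = 14/14 · 13/14 · ··· · 10/14 ≈ 0.447.
P(at least two equal) = 1 − 0.447 = 0.553.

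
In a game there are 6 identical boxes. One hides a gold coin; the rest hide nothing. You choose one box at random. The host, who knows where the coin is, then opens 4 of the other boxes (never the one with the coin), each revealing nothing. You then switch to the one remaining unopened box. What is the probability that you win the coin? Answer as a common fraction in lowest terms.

5/6

Your original box holds the coin with probability 1/6, so the other 5 collectively hold it with probability 5/6.
The host can always find 4 empty boxes to open, so the reveals don't change that 5/6; it is now spread over the 1 remaining unopened box.
P(win by switching) = (5/6) · (1/1) = 5/6.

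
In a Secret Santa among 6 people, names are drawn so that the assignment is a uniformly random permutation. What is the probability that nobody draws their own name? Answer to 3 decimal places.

This is the derangement probability: permutations of 6 with no fixed point.
D(6) = 6! · (1 − 1/1! + 1/2! − ··· + (−1)^6/6!) = 265.
P = 265/720 = 53/144 ≈ 0.368.

0.368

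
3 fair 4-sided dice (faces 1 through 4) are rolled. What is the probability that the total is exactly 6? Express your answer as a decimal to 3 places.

There are 4^3 = 64 equally likely outcomes.
The number of ordered 3-tuples from {1,…,4} summing to 6 is 10.
P(sum = 6) = 10/64 = 5/32 ≈ 0.156.

0.156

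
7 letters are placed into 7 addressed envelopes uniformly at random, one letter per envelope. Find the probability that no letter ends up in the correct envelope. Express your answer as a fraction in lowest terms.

This is the derangement probability: permutations of 7 with no fixed point.
D(7) = 7! · (1 − 1/1! + 1/2! − ··· + (−1)^7/7!) = 1854.
P = 1854/5040 = 103/280.

103/280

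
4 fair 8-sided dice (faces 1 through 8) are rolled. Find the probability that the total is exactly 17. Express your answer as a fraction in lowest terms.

There are 8^4 = 4096 equally likely outcomes.
The number of ordered 4-tuples from {1,…,8} summing to 17 is 336.
P(sum = 17) = 336/4096 = 21/256.

21/256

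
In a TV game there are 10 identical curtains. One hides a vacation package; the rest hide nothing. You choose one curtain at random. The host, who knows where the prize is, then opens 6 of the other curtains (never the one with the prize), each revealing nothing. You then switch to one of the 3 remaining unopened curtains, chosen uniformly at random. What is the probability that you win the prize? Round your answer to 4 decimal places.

Your original curtain holds the prize with probability 1/10, so the other 9 collectively hold it with probability 9/10.
The host can always find 6 empty curtains to open, so the reveals don't change that 9/10; it is now spread over the 3 remaining unopened curtains.
P(win by switching) = (9/10) · (1/3) = 3/10 ≈ 0.3000.

0.3000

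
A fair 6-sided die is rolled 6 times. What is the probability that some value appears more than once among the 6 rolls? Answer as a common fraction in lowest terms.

P(all 6 different) = 6/6 · 5/6 · ··· · 1/6 = 5/324.
P(at least two equal) = 1 − 5/324 = 319/324.

319/324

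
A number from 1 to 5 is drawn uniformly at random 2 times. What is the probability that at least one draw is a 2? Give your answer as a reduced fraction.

9/25

P(no draw is a 2) = (4/5)^2 = 16/25.
P(at least one) = 1 − 16/25 = 9/25.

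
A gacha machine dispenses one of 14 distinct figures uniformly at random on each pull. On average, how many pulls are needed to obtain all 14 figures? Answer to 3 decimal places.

After i distinct types are collected, each trial gives a new one with probability (14−i)/14, so the expected wait for the next new type is 14/(14−i).
E = 14/14 + 14/13 + 14/12 + 14/11 + 14/10 + 14/9 + 14/8 + 14/7 + 14/6 + 14/5 + 14/4 + 14/3 + 14/2 + 14/1 = 1171733/25740 ≈ 45.522.

45.522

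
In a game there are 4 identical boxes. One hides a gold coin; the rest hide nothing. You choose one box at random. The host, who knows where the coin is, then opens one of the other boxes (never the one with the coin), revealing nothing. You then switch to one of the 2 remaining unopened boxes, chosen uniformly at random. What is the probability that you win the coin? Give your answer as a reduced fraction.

Your original box holds the coin with probability 1/4, so the other 3 collectively hold it with probability 3/4.
The host can always find an empty box to open, so this doesn't change that 3/4; it is now spread over the 2 remaining unopened boxes.
P(win by switching) = (3/4) · (1/2) = 3/8.

3/8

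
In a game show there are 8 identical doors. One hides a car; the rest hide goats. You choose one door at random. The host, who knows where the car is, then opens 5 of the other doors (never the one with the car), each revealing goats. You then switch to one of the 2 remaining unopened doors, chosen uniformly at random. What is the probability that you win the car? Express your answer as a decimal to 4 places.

Your original door holds the car with probability 1/8, so the other 7 collectively hold it with probability 7/8.
The host can always find 5 empty doors to open, so the reveals don't change that 7/8; it is now spread over the 2 remaining unopened doors.
P(win by switching) = (7/8) · (1/2) = 7/16 ≈ 0.4375.

0.4375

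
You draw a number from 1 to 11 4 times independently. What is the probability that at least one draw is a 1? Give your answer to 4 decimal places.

0.3170

P(no draw is a 1) = (10/11)^4 ≈ 0.6830.
P(at least one) = 1 − 0.6830 = 0.3170.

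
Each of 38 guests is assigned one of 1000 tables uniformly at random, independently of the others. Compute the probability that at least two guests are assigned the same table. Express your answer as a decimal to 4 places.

0.5093

It's easier to compute the probability that all 38 are distinct.
P(all distinct) = 1000/1000 · 999/1000 · ··· · 963/1000 ≈ 0.4907.
So the probability of at least one match is 1 − 0.4907 = 0.5093.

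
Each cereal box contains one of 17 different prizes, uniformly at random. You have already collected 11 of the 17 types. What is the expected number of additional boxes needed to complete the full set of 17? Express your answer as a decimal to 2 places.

41.65

Starting from 11 distinct types, each trial gives a new one with probability (17−i)/17 when i types are held, so the wait for the next new type is 17/(17−i).
E = 17/6 + 17/5 + 17/4 + 17/3 + 17/2 + 17/1 = 833/20 ≈ 41.65.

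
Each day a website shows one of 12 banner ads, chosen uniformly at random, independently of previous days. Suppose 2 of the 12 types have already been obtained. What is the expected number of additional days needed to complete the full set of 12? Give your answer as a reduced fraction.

Starting from 2 distinct types, each trial gives a new one with probability (12−i)/12 when i types are held, so the wait for the next new type is 12/(12−i).
E = 12/10 + 12/9 + 12/8 + 12/7 + 12/6 + 12/5 + 12/4 + 12/3 + 12/2 + 12/1 = 7381/210.

7381/210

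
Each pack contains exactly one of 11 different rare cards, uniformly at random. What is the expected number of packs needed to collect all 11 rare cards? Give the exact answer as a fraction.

After i distinct types are collected, each trial gives a new one with probability (11−i)/11, so the expected wait for the next new type is 11/(11−i).
E = 11/11 + 11/10 + 11/9 + 11/8 + 11/7 + 11/6 + 11/5 + 11/4 + 11/3 + 11/2 + 11/1 = 83711/2520.

83711/2520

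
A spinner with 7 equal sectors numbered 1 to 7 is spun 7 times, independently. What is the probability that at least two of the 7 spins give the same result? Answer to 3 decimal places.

P(all 7 different) = 7/7 · 6/7 · ··· · 1/7 ≈ 0.006.
P(at least two equal) = 1 − 0.006 = 0.994.

0.994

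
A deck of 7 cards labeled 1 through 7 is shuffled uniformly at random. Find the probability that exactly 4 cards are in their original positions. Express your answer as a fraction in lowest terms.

Choose which 4 of the 7 are fixed: C(7,4) = 35 ways.
The remaining 3 must have no fixed point: D(3) = 2.
P = 35·2/5040 = 1/72.

1/72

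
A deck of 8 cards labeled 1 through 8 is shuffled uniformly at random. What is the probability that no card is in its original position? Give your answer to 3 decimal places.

This is the derangement probability: permutations of 8 with no fixed point.
D(8) = 8! · (1 − 1/1! + 1/2! − ··· + (−1)^8/8!) = 14833.
P = 14833/40320 = 2119/5760 ≈ 0.368.

0.368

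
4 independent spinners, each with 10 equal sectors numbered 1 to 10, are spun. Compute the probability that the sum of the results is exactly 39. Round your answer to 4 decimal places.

0.0004

There are 10^4 = 10000 equally likely outcomes.
The number of ordered 4-tuples from {1,…,10} summing to 39 is 4.
P(sum = 39) = 4/10000 = 1/2500 ≈ 0.0004.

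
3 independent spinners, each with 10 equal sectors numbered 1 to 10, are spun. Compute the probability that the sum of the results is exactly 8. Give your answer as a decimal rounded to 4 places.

0.0210

There are 10^3 = 1000 equally likely outcomes.
The number of ordered 3-tuples from {1,…,10} summing to 8 is 21.
P(sum = 8) = 21/1000 ≈ 0.0210.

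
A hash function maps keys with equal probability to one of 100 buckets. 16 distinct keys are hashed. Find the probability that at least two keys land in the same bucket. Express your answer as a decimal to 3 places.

It's easier to compute the probability that all 16 are distinct.
P(all distinct) = 100/100 · 99/100 · ··· · 85/100 ≈ 0.282.
So the probability of at least one match is 1 − 0.282 = 0.718.

0.718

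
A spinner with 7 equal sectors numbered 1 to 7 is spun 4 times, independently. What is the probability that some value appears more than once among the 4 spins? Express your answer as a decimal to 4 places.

0.6501

P(all 4 different) = 7/7 · 6/7 · ··· · 4/7 ≈ 0.3499.
P(at least two equal) = 1 − 0.3499 = 0.6501.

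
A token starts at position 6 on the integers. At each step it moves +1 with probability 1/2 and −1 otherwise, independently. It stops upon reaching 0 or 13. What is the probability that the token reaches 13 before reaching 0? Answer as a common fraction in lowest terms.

6/13

With a fair step, P(i) = ½P(i−1) + ½P(i+1) with P(0)=0, P(13)=1 has the linear solution P(i) = i/13.
P(6) = 6/13.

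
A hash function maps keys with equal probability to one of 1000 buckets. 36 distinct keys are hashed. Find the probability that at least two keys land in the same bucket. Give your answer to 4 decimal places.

It's easier to compute the probability that all 36 are distinct.
P(all distinct) = 1000/1000 · 999/1000 · ··· · 965/1000 ≈ 0.5286.
So the probability of at least one match is 1 − 0.5286 = 0.4714.

0.4714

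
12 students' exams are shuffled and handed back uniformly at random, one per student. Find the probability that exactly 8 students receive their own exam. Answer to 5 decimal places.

0.00001

Choose which 8 of the 12 are fixed: C(12,8) = 495 ways.
The remaining 4 must have no fixed point: D(4) = 9.
P = 495·9/479001600 = 1/107520 ≈ 0.00001.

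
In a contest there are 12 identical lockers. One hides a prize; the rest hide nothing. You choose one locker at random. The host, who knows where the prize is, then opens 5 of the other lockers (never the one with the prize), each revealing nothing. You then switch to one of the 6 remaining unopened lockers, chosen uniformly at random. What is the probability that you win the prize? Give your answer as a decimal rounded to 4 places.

Your original locker holds the prize with probability 1/12, so the other 11 collectively hold it with probability 11/12.
The host can always find 5 empty lockers to open, so the reveals don't change that 11/12; it is now spread over the 6 remaining unopened lockers.
P(win by switching) = (11/12) · (1/6) = 11/72 ≈ 0.1528.

0.1528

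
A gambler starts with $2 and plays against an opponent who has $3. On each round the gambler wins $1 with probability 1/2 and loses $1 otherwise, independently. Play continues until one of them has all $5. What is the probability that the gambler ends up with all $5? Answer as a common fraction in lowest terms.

With a fair step, P(i) = ½P(i−1) + ½P(i+1) with P(0)=0, P(5)=1 has the linear solution P(i) = i/5.
P(2) = 2/5.

2/5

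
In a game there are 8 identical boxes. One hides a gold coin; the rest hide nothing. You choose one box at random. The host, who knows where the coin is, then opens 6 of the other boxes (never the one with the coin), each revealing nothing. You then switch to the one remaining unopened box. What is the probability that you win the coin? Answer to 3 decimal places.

Your original box holds the coin with probability 1/8, so the other 7 collectively hold it with probability 7/8.
The host can always find 6 empty boxes to open, so the reveals don't change that 7/8; it is now spread over the 1 remaining unopened box.
P(win by switching) = (7/8) · (1/1) = 7/8 ≈ 0.875.

0.875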